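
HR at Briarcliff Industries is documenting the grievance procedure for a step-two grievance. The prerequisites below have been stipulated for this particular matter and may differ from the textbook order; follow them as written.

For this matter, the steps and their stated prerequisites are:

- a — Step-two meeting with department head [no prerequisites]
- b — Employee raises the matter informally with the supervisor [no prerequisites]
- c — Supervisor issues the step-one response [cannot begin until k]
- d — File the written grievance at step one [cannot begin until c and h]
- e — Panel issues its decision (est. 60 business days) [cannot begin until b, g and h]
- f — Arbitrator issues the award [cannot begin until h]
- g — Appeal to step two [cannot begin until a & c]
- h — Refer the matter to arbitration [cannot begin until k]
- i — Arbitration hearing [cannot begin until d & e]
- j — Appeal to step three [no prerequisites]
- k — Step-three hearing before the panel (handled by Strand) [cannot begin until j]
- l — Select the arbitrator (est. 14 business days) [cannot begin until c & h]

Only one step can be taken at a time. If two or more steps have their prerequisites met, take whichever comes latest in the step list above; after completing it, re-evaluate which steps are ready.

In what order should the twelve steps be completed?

j, b and a have no prerequisites; j is listed later, so j is first.
Now k, b and a have their prerequisites met. k is listed later, so k next.
h and c now also ready, so the ready set is {h, c, b, a}; h is listed later → h.
f now also ready, so the ready set is {f, c, b, a}; f is listed later → f.
Now c, b and a have their prerequisites met. c is listed later, so c next.
l and d now also ready, so the ready set is {l, d, b, a}; l is listed later → l.
Ready: d, b and a. d is listed later → d.
b and a are both available; b is listed later → b.
That leaves a as the only ready step → a.
g needed c and a, now all done → g.
Next only e has its prerequisites met → e.
Next only i has its prerequisites met → i.

j, k, h, f, c, l, d, b, a, g, e, i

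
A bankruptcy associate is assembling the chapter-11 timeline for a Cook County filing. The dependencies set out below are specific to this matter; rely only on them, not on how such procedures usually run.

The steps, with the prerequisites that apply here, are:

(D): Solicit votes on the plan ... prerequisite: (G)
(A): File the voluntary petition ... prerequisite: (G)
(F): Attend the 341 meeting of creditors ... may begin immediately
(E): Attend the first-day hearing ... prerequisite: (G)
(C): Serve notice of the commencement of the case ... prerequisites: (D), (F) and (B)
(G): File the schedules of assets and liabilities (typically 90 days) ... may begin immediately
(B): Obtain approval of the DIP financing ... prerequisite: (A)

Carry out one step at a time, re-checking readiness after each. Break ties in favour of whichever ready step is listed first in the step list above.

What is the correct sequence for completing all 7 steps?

(F), (G), (D), (A), (E), (B), (C)

(F) and (G) have no prerequisites; (F) is listed earlier, so (F) is first.
Next only (G) has its prerequisites met → (G).
Ready: (D), (A) and (E). (D) is listed earlier → (D).
Ready: (A) and (E). (A) is listed earlier → (A).
Now (E) and (B) have their prerequisites met. (E) is listed earlier, so (E) next.
(B) is the only step now ready → (B).
(C) needed (D), (F) and (B), now all done → (C).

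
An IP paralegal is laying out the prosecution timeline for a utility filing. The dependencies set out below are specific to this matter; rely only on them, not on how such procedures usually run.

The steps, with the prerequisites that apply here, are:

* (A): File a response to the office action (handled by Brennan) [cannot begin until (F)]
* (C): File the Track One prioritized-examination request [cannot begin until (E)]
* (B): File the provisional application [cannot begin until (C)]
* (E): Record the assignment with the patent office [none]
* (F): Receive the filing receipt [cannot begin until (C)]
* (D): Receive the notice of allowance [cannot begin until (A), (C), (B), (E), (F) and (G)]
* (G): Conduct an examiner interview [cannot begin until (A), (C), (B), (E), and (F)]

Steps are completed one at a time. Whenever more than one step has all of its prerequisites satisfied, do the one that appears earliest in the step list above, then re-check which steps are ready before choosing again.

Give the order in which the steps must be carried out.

(E) (C) (B) (F) (A) (G) (D)

(E) is the only step with nothing outstanding, so it goes first.
(C) is the only step now ready → (C).
Ready: (B) and (F). (B) is listed earlier → (B).
(F) is the only step now ready → (F).
(A) is the only step now ready → (A).
(G) needed (A), (C), (B), (E) and (F), now all done → (G).
(D) needed (A), (C), (B), (E), (F) and (G), now all done → (D).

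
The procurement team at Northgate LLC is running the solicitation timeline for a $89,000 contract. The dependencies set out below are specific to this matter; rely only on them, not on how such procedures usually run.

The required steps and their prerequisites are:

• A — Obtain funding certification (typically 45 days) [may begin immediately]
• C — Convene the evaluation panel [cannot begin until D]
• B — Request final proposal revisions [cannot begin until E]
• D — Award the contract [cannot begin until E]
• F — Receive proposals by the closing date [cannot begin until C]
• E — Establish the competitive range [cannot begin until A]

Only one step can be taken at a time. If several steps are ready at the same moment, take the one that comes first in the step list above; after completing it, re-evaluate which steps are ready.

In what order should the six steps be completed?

A is the only step with nothing outstanding, so it goes first.
That leaves E as the only ready step → E.
Now B and D have their prerequisites met. B is listed earlier, so B next.
That leaves D as the only ready step → D.
C is the only step now ready → C.
F needed C, now all done → F.

A E B D C F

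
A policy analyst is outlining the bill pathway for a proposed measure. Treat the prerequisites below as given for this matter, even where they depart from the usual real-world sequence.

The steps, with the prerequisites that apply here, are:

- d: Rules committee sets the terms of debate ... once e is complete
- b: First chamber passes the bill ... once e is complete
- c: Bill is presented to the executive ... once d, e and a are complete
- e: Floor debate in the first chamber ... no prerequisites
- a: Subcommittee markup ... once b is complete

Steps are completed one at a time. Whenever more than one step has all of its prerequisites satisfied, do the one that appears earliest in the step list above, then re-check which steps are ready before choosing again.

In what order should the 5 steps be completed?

Only e has no prerequisites, so it is first.
Ready: d and b. d is listed earlier → d.
That leaves b as the only ready step → b.
a needed b, now all done → a.
c needed d, e and a, now all done → c.

e → d → b → a → c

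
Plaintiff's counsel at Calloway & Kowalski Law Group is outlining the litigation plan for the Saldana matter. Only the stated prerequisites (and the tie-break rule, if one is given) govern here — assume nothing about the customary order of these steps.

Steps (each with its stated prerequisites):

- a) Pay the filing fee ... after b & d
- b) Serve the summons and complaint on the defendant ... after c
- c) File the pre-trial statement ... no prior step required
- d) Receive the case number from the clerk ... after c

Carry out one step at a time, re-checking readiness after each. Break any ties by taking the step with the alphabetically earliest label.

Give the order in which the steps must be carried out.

c, b, d, a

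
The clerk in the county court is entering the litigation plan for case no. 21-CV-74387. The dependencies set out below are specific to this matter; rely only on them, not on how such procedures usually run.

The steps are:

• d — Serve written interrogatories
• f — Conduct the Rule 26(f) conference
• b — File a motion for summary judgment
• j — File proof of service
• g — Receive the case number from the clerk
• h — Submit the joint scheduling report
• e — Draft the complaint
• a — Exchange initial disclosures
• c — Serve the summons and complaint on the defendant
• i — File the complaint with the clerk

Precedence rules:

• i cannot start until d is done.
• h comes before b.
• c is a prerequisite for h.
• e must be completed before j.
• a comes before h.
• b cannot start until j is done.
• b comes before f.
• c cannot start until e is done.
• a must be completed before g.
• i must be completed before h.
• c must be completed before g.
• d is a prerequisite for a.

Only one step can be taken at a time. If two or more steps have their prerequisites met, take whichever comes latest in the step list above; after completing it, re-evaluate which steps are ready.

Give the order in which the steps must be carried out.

e c j d i a h g b f

Nothing is required for e and d. e is listed later → e first.
c and j now also ready, so the ready set is {c, j, d}; c is listed later → c.
Now j and d have their prerequisites met. j is listed later, so j next.
Next only d has its prerequisites met → d.
Ready: i and a. i is listed later → i.
a is the only step now ready → a.
h and g are both available; h is listed later → h.
b now also ready, so the ready set is {g, b}; g is listed later → g.
b needed h and j, now all done → b.
f is the only step now ready → f.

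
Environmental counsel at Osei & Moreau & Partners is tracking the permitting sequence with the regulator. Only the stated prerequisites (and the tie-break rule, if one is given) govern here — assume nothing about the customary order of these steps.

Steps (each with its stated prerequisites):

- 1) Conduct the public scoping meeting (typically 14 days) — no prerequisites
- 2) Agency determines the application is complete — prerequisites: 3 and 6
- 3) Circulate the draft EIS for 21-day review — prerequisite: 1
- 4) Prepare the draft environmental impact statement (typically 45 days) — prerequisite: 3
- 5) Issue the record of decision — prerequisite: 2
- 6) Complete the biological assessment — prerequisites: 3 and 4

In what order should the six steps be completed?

1 → 3 → 4 → 6 → 2 → 5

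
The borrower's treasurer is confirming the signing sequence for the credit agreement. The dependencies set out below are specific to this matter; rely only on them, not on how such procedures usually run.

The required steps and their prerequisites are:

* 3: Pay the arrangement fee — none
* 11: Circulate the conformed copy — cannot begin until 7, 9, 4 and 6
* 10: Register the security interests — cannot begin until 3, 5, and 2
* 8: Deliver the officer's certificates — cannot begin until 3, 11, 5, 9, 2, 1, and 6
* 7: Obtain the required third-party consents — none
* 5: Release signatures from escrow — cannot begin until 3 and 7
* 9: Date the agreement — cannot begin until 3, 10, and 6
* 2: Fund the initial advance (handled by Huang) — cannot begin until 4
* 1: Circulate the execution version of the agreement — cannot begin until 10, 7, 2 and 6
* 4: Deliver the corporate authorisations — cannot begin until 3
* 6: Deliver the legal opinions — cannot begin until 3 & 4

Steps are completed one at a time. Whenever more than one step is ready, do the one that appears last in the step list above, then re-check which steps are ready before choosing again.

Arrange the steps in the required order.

7 3 4 6 2 5 10 1 9 11 8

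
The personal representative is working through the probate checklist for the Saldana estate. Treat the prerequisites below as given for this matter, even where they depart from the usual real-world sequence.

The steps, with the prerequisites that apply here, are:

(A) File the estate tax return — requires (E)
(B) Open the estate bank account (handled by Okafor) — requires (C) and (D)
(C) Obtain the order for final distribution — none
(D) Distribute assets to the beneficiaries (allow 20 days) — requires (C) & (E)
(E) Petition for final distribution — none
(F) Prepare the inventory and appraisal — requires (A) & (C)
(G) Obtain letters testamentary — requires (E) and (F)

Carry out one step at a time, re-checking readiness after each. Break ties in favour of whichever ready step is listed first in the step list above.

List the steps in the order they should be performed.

(C) (E) (A) (D) (B) (F) (G)

Nothing is required for (C) and (E). (C) is listed earlier → (C) first.
(E) is the only step now ready → (E).
Now (A) and (D) have their prerequisites met. (A) is listed earlier, so (A) next.
Ready: (D) and (F). (D) is listed earlier → (D).
(B) now also ready, so the ready set is {(B), (F)}; (B) is listed earlier → (B).
(F) is the only step now ready → (F).
That leaves (G) as the only ready step → (G).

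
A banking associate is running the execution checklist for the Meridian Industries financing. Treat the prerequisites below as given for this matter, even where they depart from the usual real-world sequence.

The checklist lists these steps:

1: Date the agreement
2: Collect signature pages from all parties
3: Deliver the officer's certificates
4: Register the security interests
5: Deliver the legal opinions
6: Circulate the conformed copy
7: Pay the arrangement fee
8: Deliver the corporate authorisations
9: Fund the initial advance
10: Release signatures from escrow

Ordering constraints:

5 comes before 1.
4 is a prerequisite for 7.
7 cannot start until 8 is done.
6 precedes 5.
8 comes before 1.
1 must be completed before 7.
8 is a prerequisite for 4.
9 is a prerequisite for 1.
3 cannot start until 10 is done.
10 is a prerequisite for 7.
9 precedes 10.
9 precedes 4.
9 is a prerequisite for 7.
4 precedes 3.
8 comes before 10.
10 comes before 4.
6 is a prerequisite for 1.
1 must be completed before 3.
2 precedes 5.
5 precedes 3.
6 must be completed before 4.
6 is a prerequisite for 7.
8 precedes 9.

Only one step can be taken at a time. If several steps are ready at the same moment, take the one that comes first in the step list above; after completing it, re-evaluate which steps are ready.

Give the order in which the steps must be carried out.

2, 6 and 8 have no prerequisites; 2 is listed earlier, so 2 is first.
Ready: 6 and 8. 6 is listed earlier → 6.
5 now also ready, so the ready set is {5, 8}; 5 is listed earlier → 5.
That leaves 8 as the only ready step → 8.
9 needed 8, now all done → 9.
Now 1 and 10 have their prerequisites met. 1 is listed earlier, so 1 next.
Next only 10 has its prerequisites met → 10.
That leaves 4 as the only ready step → 4.
Ready: 3 and 7. 3 is listed earlier → 3.
7 needed 1, 4, 6, 8, 9 and 10, now all done → 7.

2 6 5 8 9 1 10 4 3 7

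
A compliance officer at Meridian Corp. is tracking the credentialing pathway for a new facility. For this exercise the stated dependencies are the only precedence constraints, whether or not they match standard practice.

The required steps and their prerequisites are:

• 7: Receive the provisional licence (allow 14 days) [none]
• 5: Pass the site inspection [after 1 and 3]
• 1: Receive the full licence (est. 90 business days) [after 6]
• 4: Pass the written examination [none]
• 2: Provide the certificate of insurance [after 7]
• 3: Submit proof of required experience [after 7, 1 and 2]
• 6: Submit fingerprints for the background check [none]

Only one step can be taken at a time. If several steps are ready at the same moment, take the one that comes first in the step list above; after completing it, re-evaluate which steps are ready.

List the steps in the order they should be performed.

7 → 4 → 2 → 6 → 1 → 3 → 5

Nothing is required for 7, 4 and 6. 7 is listed earlier → 7 first.
Now 4, 2 and 6 have their prerequisites met. 4 is listed earlier, so 4 next.
2 and 6 are both available; 2 is listed earlier → 2.
That leaves 6 as the only ready step → 6.
That leaves 1 as the only ready step → 1.
Next only 3 has its prerequisites met → 3.
5 needed 1 and 3, now all done → 5.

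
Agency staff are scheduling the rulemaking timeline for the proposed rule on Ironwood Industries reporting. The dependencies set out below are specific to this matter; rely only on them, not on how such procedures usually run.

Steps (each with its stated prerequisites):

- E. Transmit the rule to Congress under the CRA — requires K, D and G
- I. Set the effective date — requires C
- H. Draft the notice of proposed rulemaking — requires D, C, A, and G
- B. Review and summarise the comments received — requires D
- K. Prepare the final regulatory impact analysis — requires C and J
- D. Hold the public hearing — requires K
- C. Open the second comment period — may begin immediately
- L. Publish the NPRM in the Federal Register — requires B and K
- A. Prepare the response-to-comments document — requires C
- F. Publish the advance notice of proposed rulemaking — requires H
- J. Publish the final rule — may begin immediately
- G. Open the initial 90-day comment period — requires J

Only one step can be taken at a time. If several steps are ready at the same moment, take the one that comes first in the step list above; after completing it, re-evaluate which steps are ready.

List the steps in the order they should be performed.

Nothing is required for C and J. C is listed earlier → C first.
I, A and J are all available; I is listed earlier → I.
Now A and J have their prerequisites met. A is listed earlier, so A next.
J is the only step now ready → J.
K and G are both available; K is listed earlier → K.
D now also ready, so the ready set is {D, G}; D is listed earlier → D.
Ready: B and G. B is listed earlier → B.
Now L and G have their prerequisites met. L is listed earlier, so L next.
G needed J, now all done → G.
E and H are both available; E is listed earlier → E.
That leaves H as the only ready step → H.
F needed H, now all done → F.

C I A J K D B L G E H F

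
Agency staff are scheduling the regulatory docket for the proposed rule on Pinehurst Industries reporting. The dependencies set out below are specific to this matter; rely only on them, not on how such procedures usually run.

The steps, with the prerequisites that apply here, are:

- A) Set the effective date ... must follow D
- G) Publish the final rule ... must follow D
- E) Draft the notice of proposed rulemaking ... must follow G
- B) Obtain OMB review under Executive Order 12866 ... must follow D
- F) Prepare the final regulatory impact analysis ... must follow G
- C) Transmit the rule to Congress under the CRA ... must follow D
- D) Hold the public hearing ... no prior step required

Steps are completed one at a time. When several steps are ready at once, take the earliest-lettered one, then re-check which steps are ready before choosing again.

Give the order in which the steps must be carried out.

D → A → B → C → G → E → F

D is the only step with nothing outstanding, so it goes first.
Now A, B, C and G have their prerequisites met. A has the earlier label, so A next.
B, C and G are all available; B has the earlier label → B.
Now C and G have their prerequisites met. C has the earlier label, so C next.
That leaves G as the only ready step → G.
Now E and F have their prerequisites met. E has the earlier label, so E next.
Next only F has its prerequisites met → F.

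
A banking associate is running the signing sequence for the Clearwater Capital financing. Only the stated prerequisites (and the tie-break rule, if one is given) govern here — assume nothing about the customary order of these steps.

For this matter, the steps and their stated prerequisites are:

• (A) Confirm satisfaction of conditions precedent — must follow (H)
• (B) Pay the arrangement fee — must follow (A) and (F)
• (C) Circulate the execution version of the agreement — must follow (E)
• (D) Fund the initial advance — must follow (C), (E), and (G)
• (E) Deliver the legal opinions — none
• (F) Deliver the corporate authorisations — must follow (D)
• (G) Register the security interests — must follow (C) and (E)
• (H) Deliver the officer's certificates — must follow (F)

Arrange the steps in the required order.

(E), (C), (G), (D), (F), (H), (A), (B)

(E) has no prerequisites → (E) first.
That leaves (C) as the only ready step → (C).
That leaves (G) as the only ready step → (G).
That leaves (D) as the only ready step → (D).
(F) needed (D), now all done → (F).
(H) needed (F), now all done → (H).
Next only (A) has its prerequisites met → (A).
(B) needed (A) and (F), now all done → (B).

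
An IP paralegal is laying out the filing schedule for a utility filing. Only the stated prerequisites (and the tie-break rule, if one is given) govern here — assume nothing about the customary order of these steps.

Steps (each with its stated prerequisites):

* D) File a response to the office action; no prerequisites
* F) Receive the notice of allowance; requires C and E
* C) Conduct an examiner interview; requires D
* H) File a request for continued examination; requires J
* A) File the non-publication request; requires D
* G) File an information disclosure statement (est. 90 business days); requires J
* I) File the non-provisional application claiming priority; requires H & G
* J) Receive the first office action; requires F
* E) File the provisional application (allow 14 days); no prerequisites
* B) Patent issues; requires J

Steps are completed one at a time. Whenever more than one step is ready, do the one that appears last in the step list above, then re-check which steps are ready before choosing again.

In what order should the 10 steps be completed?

E, D, A, C, F, J, B, G, H, I

Nothing is required for E and D. E is listed later → E first.
D is the only step now ready → D.
Now A and C have their prerequisites met. A is listed later, so A next.
That leaves C as the only ready step → C.
F needed E and C, now all done → F.
J needed F, now all done → J.
Ready: B, G and H. B is listed later → B.
Now G and H have their prerequisites met. G is listed later, so G next.
That leaves H as the only ready step → H.
Next only I has its prerequisites met → I.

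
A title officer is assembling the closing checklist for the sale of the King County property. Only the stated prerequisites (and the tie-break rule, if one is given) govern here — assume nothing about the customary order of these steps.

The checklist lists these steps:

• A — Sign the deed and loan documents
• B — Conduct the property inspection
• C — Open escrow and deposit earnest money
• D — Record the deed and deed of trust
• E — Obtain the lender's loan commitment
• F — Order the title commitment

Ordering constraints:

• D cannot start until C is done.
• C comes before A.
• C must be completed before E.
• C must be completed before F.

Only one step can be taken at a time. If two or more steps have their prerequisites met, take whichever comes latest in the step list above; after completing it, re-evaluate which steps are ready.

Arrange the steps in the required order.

Nothing is required for C and B. C is listed later → C first.
Ready: F, E, D, B and A. F is listed later → F.
Ready: E, D, B and A. E is listed later → E.
Ready: D, B and A. D is listed later → D.
Now B and A have their prerequisites met. B is listed later, so B next.
A needed C, now all done → A.

C → F → E → D → B → A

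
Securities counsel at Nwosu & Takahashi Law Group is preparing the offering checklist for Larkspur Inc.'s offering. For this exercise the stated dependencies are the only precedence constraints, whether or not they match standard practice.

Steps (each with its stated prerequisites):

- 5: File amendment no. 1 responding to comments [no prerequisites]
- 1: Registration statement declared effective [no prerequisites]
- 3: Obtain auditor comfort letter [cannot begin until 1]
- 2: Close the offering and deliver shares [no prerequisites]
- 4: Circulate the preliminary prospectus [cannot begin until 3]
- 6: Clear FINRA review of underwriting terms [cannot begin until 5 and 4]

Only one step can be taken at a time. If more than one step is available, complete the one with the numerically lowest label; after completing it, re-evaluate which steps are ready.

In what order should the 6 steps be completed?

1, 2, 3, 4, 5, 6

1, 2 and 5 have no prerequisites; 1 has the earlier label, so 1 is first.
3 now also ready, so the ready set is {2, 3, 5}; 2 has the earlier label → 2.
Now 3 and 5 have their prerequisites met. 3 has the earlier label, so 3 next.
4 and 5 are both available; 4 has the earlier label → 4.
Next only 5 has its prerequisites met → 5.
6 needed 4 and 5, now all done → 6.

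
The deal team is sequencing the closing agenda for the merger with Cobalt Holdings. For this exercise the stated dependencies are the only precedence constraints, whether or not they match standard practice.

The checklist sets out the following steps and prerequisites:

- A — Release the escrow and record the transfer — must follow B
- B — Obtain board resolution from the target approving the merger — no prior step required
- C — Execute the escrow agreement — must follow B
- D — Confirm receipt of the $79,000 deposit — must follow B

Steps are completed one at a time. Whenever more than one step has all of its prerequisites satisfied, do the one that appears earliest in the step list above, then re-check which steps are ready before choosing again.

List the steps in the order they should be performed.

B is the only step with nothing outstanding, so it goes first.
A, C and D are all available; A is listed earlier → A.
Ready: C and D. C is listed earlier → C.
Next only D has its prerequisites met → D.

B A C D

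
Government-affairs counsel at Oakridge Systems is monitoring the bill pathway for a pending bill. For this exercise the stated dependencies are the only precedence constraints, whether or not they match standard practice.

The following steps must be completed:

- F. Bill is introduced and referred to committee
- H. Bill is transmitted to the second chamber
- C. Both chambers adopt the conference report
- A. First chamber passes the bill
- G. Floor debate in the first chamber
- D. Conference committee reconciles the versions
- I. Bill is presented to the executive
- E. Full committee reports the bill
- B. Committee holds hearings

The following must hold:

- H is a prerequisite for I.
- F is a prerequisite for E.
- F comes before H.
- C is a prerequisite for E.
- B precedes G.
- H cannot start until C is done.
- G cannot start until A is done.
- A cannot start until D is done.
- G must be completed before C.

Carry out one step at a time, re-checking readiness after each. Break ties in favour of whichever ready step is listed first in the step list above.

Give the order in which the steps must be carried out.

F, D, A, B, G, C, H, I, E

Nothing is required for F, D and B. F is listed earlier → F first.
Ready: D and B. D is listed earlier → D.
A and B are both available; A is listed earlier → A.
Next only B has its prerequisites met → B.
That leaves G as the only ready step → G.
Next only C has its prerequisites met → C.
H and E are both available; H is listed earlier → H.
I now also ready, so the ready set is {I, E}; I is listed earlier → I.
That leaves E as the only ready step → E.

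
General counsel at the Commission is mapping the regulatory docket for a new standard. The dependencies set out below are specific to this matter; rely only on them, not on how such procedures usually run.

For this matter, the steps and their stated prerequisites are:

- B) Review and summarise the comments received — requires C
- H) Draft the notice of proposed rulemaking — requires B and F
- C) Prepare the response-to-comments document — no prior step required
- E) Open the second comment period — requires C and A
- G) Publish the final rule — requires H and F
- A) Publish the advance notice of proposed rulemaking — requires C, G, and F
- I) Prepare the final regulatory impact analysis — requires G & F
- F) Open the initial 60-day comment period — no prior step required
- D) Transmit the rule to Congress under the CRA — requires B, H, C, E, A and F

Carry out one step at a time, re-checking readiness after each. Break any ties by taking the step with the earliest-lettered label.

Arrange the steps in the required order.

C → B → F → H → G → A → E → D → I

Nothing is required for C and F. C has the earlier label → C first.
B now also ready, so the ready set is {B, F}; B has the earlier label → B.
Next only F has its prerequisites met → F.
H is the only step now ready → H.
G needed F and H, now all done → G.
Ready: A and I. A has the earlier label → A.
Ready: E and I. E has the earlier label → E.
D and I are both available; D has the earlier label → D.
I is the only step now ready → I.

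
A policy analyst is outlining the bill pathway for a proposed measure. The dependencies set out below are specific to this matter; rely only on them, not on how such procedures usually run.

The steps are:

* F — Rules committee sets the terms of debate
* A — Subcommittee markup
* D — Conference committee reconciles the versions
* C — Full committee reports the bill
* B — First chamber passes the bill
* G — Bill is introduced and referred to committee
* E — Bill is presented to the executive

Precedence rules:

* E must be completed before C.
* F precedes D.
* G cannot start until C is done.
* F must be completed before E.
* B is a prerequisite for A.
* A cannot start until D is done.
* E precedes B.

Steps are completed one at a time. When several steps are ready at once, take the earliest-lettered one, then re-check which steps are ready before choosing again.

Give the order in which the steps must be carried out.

F, D, E, B, A, C, G

Only F has no prerequisites, so it is first.
D and E are both available; D has the earlier label → D.
That leaves E as the only ready step → E.
Ready: B and C. B has the earlier label → B.
A and C are both available; A has the earlier label → A.
C needed E, now all done → C.
G needed C, now all done → G.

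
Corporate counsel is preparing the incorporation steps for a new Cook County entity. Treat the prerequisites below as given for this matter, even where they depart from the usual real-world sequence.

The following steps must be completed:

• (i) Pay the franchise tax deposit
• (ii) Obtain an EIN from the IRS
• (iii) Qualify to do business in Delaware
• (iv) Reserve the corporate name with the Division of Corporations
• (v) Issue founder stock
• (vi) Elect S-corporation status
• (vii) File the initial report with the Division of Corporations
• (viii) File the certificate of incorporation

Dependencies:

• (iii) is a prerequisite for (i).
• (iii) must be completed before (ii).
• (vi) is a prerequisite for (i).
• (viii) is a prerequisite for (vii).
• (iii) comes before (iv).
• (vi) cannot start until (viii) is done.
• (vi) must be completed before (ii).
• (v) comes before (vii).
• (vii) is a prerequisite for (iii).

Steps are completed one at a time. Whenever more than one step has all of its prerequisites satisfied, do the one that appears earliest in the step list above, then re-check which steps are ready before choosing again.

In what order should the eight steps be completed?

(v), (viii), (vi), (vii), (iii), (i), (ii), (iv)

Nothing is required for (v) and (viii). (v) is listed earlier → (v) first.
That leaves (viii) as the only ready step → (viii).
Ready: (vi) and (vii). (vi) is listed earlier → (vi).
(vii) needed (v) and (viii), now all done → (vii).
(iii) is the only step now ready → (iii).
Now (i), (ii) and (iv) have their prerequisites met. (i) is listed earlier, so (i) next.
Now (ii) and (iv) have their prerequisites met. (ii) is listed earlier, so (ii) next.
That leaves (iv) as the only ready step → (iv).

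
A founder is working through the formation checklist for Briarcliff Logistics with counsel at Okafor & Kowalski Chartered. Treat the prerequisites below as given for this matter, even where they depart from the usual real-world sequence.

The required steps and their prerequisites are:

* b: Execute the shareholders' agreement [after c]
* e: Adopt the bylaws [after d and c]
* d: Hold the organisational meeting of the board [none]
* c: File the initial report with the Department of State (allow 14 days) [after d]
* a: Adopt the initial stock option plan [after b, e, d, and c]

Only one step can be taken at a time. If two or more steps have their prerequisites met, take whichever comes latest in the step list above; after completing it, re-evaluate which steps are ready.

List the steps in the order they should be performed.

d → c → e → b → a

d is the only step with nothing outstanding, so it goes first.
c is the only step now ready → c.
e and b are both available; e is listed later → e.
b needed c, now all done → b.
a needed c, d, e and b, now all done → a.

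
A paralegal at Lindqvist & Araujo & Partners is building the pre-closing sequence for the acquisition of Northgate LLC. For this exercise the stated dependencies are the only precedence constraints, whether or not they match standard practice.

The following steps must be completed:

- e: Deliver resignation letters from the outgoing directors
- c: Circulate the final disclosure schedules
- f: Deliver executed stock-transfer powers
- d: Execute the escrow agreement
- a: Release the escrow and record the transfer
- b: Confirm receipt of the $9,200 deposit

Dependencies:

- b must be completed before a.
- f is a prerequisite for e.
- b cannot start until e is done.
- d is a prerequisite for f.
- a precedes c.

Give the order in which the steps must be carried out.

d, f, e, b, a, c

d has no prerequisites → d first.
That leaves f as the only ready step → f.
e is the only step now ready → e.
Next only b has its prerequisites met → b.
Next only a has its prerequisites met → a.
c is the only step now ready → c.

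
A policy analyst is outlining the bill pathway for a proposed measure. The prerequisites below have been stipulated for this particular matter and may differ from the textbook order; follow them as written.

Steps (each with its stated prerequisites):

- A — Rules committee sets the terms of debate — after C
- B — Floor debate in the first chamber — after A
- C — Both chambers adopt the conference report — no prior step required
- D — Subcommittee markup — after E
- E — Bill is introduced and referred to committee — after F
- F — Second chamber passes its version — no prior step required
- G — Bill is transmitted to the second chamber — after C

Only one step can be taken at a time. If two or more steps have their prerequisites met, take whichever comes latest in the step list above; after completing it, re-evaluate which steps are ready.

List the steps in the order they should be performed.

F → E → D → C → G → A → B

F and C have no prerequisites; F is listed later, so F is first.
E and C are both available; E is listed later → E.
D now also ready, so the ready set is {D, C}; D is listed later → D.
Next only C has its prerequisites met → C.
G and A are both available; G is listed later → G.
A needed C, now all done → A.
B is the only step now ready → B.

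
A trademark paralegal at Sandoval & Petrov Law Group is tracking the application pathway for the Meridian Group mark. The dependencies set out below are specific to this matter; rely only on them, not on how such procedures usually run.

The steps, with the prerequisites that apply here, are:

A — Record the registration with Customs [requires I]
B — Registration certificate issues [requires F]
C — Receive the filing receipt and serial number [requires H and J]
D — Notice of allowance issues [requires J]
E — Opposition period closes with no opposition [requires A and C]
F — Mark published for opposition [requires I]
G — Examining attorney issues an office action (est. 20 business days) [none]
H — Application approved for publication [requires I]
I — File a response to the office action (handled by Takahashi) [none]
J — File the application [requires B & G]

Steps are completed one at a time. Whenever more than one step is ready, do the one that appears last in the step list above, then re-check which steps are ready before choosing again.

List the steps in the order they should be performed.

I H G F B J D C A E

I and G have no prerequisites; I is listed later, so I is first.
Ready: H, G, F and A. H is listed later → H.
G, F and A are all available; G is listed later → G.
Now F and A have their prerequisites met. F is listed later, so F next.
Now B and A have their prerequisites met. B is listed later, so B next.
J now also ready, so the ready set is {J, A}; J is listed later → J.
D and C now also ready, so the ready set is {D, C, A}; D is listed later → D.
Ready: C and A. C is listed later → C.
Next only A has its prerequisites met → A.
E needed C and A, now all done → E.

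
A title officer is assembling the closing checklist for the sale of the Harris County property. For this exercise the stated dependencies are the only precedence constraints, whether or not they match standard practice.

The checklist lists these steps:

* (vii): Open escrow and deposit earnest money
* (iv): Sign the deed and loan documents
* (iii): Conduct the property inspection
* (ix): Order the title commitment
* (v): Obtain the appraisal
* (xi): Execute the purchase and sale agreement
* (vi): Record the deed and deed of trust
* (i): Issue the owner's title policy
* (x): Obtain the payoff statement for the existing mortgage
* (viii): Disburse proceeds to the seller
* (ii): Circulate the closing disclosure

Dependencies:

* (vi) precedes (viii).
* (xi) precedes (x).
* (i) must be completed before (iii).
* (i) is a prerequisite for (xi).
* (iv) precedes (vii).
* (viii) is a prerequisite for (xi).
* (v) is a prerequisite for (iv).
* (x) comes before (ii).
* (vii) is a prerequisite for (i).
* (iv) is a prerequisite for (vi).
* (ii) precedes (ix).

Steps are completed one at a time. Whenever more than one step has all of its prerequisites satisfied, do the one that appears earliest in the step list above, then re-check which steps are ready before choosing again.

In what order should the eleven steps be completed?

(v) → (iv) → (vii) → (vi) → (i) → (iii) → (viii) → (xi) → (x) → (ii) → (ix)

(v) is the only step with nothing outstanding, so it goes first.
(iv) needed (v), now all done → (iv).
(vii) and (vi) are both available; (vii) is listed earlier → (vii).
Ready: (vi) and (i). (vi) is listed earlier → (vi).
(viii) now also ready, so the ready set is {(i), (viii)}; (i) is listed earlier → (i).
Ready: (iii) and (viii). (iii) is listed earlier → (iii).
That leaves (viii) as the only ready step → (viii).
Next only (xi) has its prerequisites met → (xi).
Next only (x) has its prerequisites met → (x).
Next only (ii) has its prerequisites met → (ii).
(ix) needed (ii), now all done → (ix).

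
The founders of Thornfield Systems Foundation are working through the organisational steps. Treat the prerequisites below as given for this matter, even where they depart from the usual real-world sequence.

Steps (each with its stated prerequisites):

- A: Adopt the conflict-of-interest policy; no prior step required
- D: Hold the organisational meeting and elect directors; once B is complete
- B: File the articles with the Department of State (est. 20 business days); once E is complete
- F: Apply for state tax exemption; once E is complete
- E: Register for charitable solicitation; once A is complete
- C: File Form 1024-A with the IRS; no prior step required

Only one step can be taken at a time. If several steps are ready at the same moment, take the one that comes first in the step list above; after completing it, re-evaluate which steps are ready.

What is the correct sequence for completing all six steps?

A, E, B, D, F, C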